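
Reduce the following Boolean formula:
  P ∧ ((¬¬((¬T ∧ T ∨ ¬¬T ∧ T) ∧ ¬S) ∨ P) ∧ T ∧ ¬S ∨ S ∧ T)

P ∧ T

P ∧ ((¬¬((¬T ∧ T ∨ ¬¬T ∧ T) ∧ ¬S) ∨ P) ∧ T ∧ ¬S ∨ S ∧ T)
= P ∧ ((¬¬((¬T ∧ T ∨ T ∧ T) ∧ ¬S) ∨ P) ∧ T ∧ ¬S ∨ S ∧ T)   [double negation]
= P ∧ (((¬T ∧ T ∨ T ∧ T) ∧ ¬S ∨ P) ∧ T ∧ ¬S ∨ S ∧ T)   [double negation]
= P ∧ ((T ∧ ¬S ∨ P) ∧ T ∧ ¬S ∨ S ∧ T)   [distribution]
= P ∧ (T ∧ ¬S ∨ S ∧ T)   [absorption]
= P ∧ T   [distribution]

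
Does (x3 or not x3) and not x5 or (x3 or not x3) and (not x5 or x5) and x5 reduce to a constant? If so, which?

(x3 or not x3) and not x5 or (x3 or not x3) and (not x5 or x5) and x5
= (x3 or not x3) and not x5 or (x3 or not x3) and x5   (complement / identity)
= x3 or not x3   (distribution)
= True   (complement)

yes, True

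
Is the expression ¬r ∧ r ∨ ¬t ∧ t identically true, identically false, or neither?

identically false

¬r ∧ r ∨ ¬t ∧ t
= ¬t ∧ t   [complement / identity]
= False   [complement]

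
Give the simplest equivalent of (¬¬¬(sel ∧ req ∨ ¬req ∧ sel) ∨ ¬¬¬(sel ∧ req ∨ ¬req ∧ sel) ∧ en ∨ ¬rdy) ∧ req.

(¬sel ∨ ¬rdy) ∧ req

(¬¬¬(sel ∧ req ∨ ¬req ∧ sel) ∨ ¬¬¬(sel ∧ req ∨ ¬req ∧ sel) ∧ en ∨ ¬rdy) ∧ req
= (¬¬¬(sel ∧ req ∨ ¬req ∧ sel) ∨ ¬rdy) ∧ req   [absorption]
= (¬¬¬sel ∨ ¬rdy) ∧ req   [distribution]
= (¬sel ∨ ¬rdy) ∧ req   [double negation]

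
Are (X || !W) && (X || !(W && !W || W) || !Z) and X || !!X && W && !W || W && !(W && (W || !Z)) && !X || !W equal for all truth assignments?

Yes

E1: (X || !W) && (X || !(W && !W || W) || !Z)
    = (X || !W) && (X || !W || !Z)
    = X || !W
E2: X || !!X && W && !W || W && !(W && (W || !Z)) && !X || !W
    = X || !!X && W && !W || W && !W && !X || !W
    = X || X && W && !W || W && !W && !X || !W
    = X || W && !W || !W
    = X || !W
Both reduce to X || !W, so they are equivalent.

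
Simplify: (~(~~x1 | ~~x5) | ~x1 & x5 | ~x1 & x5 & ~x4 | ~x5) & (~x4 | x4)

~x1 | ~x5

(~(~~x1 | ~~x5) | ~x1 & x5 | ~x1 & x5 & ~x4 | ~x5) & (~x4 | x4)
= (~x1 & ~x5 | ~x1 & x5 | ~x1 & x5 & ~x4 | ~x5) & (~x4 | x4)   [De Morgan]
= (~x1 & ~x5 | ~x1 & x5 | ~x5) & (~x4 | x4)   [absorption]
= ~x1 & ~x5 | ~x1 & x5 | ~x5   [complement / identity]
= ~x1 | ~x5   [distribution]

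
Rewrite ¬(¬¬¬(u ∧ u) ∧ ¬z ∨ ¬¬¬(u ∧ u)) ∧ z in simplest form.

¬(¬¬¬(u ∧ u) ∧ ¬z ∨ ¬¬¬(u ∧ u)) ∧ z
= ¬¬¬¬(u ∧ u) ∧ z   (absorption)
= ¬¬(u ∧ u) ∧ z   (double negation)
= ¬¬u ∧ z   (idempotence)
= u ∧ z   (double negation)

u ∧ z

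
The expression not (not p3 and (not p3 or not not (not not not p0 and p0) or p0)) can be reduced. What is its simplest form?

p3

not (not p3 and (not p3 or not not (not not not p0 and p0) or p0))
= not (not p3 and (not p3 or not not (not p0 and p0) or p0))   [double negation]
= not (not p3 and (not p3 or not p0 and p0 or p0))   [double negation]
= not (not p3 and (not p3 or p0))   [complement / identity]
= not not p3   [absorption]
= p3   [double negation]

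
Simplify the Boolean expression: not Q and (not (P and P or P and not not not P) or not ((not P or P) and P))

not Q and not P

not Q and (not (P and P or P and not not not P) or not ((not P or P) and P))
= not Q and (not (P and P or P and not P) or not ((not P or P) and P))   — double negation
= not Q and (not (P and P or P and not P) or not P)   — complement / identity
= not Q and (not P or not P)   — distribution
= not Q and not P   — idempotence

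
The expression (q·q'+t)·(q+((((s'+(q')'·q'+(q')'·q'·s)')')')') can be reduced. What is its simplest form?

t·(q+s')

(q·q'+t)·(q+((((s'+(q')'·q'+(q')'·q'·s)')')')')
= (q·q'+t)·(q+((((s'+(q')'·q')')')')')   [absorption]
= t·(q+((((s'+(q')'·q')')')')')   [complement / identity]
= t·(q+((s'+(q')'·q')')')   [double negation]
= t·(q+((s'+q·q')')')   [double negation]
= t·(q+s'+q·q')   [double negation]
= t·(q+s')   [complement / identity]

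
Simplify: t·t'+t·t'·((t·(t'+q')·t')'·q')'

t·t'+t·t'·((t·(t'+q')·t')'·q')'
= t·t'+t·t'·(t·(t'+q')·t'+q)   (De Morgan)
= t·t'+t·t'·(t·t'+q)   (absorption)
= t·t'+t·t'   (absorption)
= t·t'   (idempotence)
= 0   (complement)

0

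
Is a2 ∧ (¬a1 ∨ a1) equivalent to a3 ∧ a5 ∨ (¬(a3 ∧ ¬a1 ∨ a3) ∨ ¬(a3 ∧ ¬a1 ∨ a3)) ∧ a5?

E1: a2 ∧ (¬a1 ∨ a1)
    = a2
E2: a3 ∧ a5 ∨ (¬(a3 ∧ ¬a1 ∨ a3) ∨ ¬(a3 ∧ ¬a1 ∨ a3)) ∧ a5
    = a3 ∧ a5 ∨ ¬(a3 ∧ ¬a1 ∨ a3) ∧ a5
    = a3 ∧ a5 ∨ ¬a3 ∧ a5
    = a5
These differ: at a1=1, a2=0, a3=0, a5=1, E1 = 0 but E2 = 1.

No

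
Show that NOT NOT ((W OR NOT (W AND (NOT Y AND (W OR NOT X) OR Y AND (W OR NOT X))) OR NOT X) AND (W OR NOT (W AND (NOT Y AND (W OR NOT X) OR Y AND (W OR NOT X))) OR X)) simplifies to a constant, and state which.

TRUE

NOT NOT ((W OR NOT (W AND (NOT Y AND (W OR NOT X) OR Y AND (W OR NOT X))) OR NOT X) AND (W OR NOT (W AND (NOT Y AND (W OR NOT X) OR Y AND (W OR NOT X))) OR X))
= NOT NOT (NOT X AND X OR W OR NOT (W AND (NOT Y AND (W OR NOT X) OR Y AND (W OR NOT X))))   [distribution]
= NOT NOT (W OR NOT (W AND (NOT Y AND (W OR NOT X) OR Y AND (W OR NOT X))))   [complement / identity]
= NOT NOT (W OR NOT (W AND (W OR NOT X)))   [distribution]
= W OR NOT (W AND (W OR NOT X))   [double negation]
= W OR NOT W   [absorption]
= TRUE   [complement]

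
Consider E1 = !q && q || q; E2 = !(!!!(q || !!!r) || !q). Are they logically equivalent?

Yes

E1: !q && q || q
    = q   (complement / identity)
E2: !(!!!(q || !!!r) || !q)
    = !(!!!(q || !r) || !q)   (double negation)
    = !(!(q || !r) || !q)   (double negation)
    = (q || !r) && q   (De Morgan)
    = q   (absorption)
Both reduce to q, so they are equivalent.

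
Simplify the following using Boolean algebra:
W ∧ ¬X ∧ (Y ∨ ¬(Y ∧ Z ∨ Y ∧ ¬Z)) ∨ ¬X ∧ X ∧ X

W ∧ ¬X ∧ (Y ∨ ¬(Y ∧ Z ∨ Y ∧ ¬Z)) ∨ ¬X ∧ X ∧ X
= W ∧ ¬X ∧ (Y ∨ ¬(Y ∧ Z ∨ Y ∧ ¬Z)) ∨ ¬X ∧ X   (idempotence)
= W ∧ ¬X ∧ (Y ∨ ¬Y) ∨ ¬X ∧ X   (distribution)
= W ∧ ¬X ∧ (Y ∨ ¬Y)   (complement / identity)
= W ∧ ¬X   (complement / identity)

W ∧ ¬X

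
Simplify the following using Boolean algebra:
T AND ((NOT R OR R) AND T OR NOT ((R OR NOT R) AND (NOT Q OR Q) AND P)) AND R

T AND ((NOT R OR R) AND T OR NOT ((R OR NOT R) AND (NOT Q OR Q) AND P)) AND R
= T AND (T OR NOT ((R OR NOT R) AND (NOT Q OR Q) AND P)) AND R
= T AND (T OR NOT ((NOT Q OR Q) AND P)) AND R
= T AND (T OR NOT P) AND R
= T AND R

T AND R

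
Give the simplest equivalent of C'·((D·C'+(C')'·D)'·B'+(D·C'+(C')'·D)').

C'·D'

C'·((D·C'+(C')'·D)'·B'+(D·C'+(C')'·D)')
= C'·(D·C'+(C')'·D)'   — absorption
= C'·(D·C'+C·D)'   — double negation
= C'·D'   — distribution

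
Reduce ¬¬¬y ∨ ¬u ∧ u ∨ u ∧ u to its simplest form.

¬¬¬y ∨ ¬u ∧ u ∨ u ∧ u
= ¬¬¬y ∨ u   — distribution
= ¬y ∨ u   — double negation

¬y ∨ u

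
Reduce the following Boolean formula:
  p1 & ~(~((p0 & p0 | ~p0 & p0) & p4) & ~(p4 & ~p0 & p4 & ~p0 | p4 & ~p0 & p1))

p1 & ~(~((p0 & p0 | ~p0 & p0) & p4) & ~(p4 & ~p0 & p4 & ~p0 | p4 & ~p0 & p1))
= p1 & ~(~((p0 & p0 | ~p0 & p0) & p4) & ~(p4 & ~p0 & (p4 & ~p0 | p1)))   [distribution]
= p1 & ~(~(p0 & p4) & ~(p4 & ~p0 & (p4 & ~p0 | p1)))   [distribution]
= p1 & ~(~(p0 & p4) & ~(p4 & ~p0))   [absorption]
= p1 & (p0 & p4 | p4 & ~p0)   [De Morgan]
= p1 & p4   [distribution]

p1 & p4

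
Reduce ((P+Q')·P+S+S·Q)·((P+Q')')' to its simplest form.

S·Q'+P

((P+Q')·P+S+S·Q)·((P+Q')')'
= ((P+Q')·P+S)·((P+Q')')'   — absorption
= (P+S)·((P+Q')')'   — absorption
= (P+S)·(P+Q')   — double negation
= S·Q'+P   — distribution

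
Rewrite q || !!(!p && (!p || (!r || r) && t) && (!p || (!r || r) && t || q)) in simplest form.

q || !!(!p && (!p || (!r || r) && t) && (!p || (!r || r) && t || q))
= q || !!(!p && (!p || (!r || r) && t))   [absorption]
= q || !p && (!p || (!r || r) && t)   [double negation]
= q || !p && (!p || t)   [complement / identity]
= q || !p   [absorption]

q || !p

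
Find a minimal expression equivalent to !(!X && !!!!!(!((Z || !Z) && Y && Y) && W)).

X || !Y && W

!(!X && !!!!!(!((Z || !Z) && Y && Y) && W))
= X || !!!!(!((Z || !Z) && Y && Y) && W)
= X || !!!!(!((Z || !Z) && Y) && W)
= X || !!!!(!Y && W)
= X || !!(!Y && W)
= X || !Y && W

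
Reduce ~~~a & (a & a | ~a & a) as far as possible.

0

~~~a & (a & a | ~a & a)
= ~a & (a & a | ~a & a)   (double negation)
= ~a & a   (distribution)
= 0   (complement)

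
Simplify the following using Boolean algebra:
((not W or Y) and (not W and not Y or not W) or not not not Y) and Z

((not W or Y) and (not W and not Y or not W) or not not not Y) and Z
= ((not W or Y) and (not W and not Y or not W) or not Y) and Z   [double negation]
= ((not W or Y) and not W or not Y) and Z   [absorption]
= (not W or not Y) and Z   [absorption]

(not W or not Y) and Z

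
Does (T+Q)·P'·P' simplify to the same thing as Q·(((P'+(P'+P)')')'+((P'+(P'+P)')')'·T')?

No

E1: (T+Q)·P'·P'
    = (T+Q)·P'   (idempotence)
E2: Q·(((P'+(P'+P)')')'+((P'+(P'+P)')')'·T')
    = Q·((P'+(P'+P)')')'   (absorption)
    = Q·(P·(P'+P))'   (De Morgan)
    = Q·P'   (complement / identity)
These differ: at P=0, Q=0, T=1, E1 = 1 but E2 = 0.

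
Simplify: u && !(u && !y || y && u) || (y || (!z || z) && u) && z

(y || u) && z

u && !(u && !y || y && u) || (y || (!z || z) && u) && z
= u && !u || (y || (!z || z) && u) && z
= u && !u || (y || u) && z
= (y || u) && z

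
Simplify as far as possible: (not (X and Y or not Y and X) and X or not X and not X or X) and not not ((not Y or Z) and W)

(not Y or Z) and W

(not (X and Y or not Y and X) and X or not X and not X or X) and not not ((not Y or Z) and W)
= (not X and X or not X and not X or X) and not not ((not Y or Z) and W)   (distribution)
= (not X or X) and not not ((not Y or Z) and W)   (distribution)
= not not ((not Y or Z) and W)   (complement / identity)
= (not Y or Z) and W   (double negation)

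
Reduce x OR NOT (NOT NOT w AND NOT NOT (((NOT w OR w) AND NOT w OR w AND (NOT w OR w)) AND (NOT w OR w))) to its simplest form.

x OR NOT w

x OR NOT (NOT NOT w AND NOT NOT (((NOT w OR w) AND NOT w OR w AND (NOT w OR w)) AND (NOT w OR w)))
= x OR NOT (NOT NOT w AND NOT NOT ((NOT w OR w) AND (NOT w OR w)))   [distribution]
= x OR NOT (NOT NOT w AND NOT NOT (NOT w OR w))   [idempotence]
= x OR NOT (NOT NOT w AND (NOT w OR w))   [double negation]
= x OR NOT NOT NOT w   [complement / identity]
= x OR NOT w   [double negation]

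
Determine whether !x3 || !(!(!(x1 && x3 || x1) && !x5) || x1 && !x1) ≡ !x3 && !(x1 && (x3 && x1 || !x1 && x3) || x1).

E1: !x3 || !(!(!(x1 && x3 || x1) && !x5) || x1 && !x1)
    = !x3 || !!(!(x1 && x3 || x1) && !x5)   — complement / identity
    = !x3 || !!(!x1 && !x5)   — absorption
    = !x3 || !x1 && !x5   — double negation
E2: !x3 && !(x1 && (x3 && x1 || !x1 && x3) || x1)
    = !x3 && !(x1 && x3 || x1)   — distribution
    = !x3 && !x1   — absorption
These differ: at x1=0, x3=1, x5=0, E1 = 1 but E2 = 0.

No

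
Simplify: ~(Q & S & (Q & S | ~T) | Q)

~Q

~(Q & S & (Q & S | ~T) | Q)
= ~(Q & S | Q)   [absorption]
= ~Q   [absorption]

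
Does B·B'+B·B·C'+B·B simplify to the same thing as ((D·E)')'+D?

No

E1: B·B'+B·B·C'+B·B
    = B·B'+B·B   (absorption)
    = B   (distribution)
E2: ((D·E)')'+D
    = D·E+D   (double negation)
    = D   (absorption)
These differ: at B=0, C=0, D=1, E=1, E1 = 0 but E2 = 1.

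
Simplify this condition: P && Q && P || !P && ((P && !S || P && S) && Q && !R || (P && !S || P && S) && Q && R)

P && Q && P || !P && ((P && !S || P && S) && Q && !R || (P && !S || P && S) && Q && R)
= P && Q && P || !P && (P && !S || P && S) && (Q && !R || Q && R)
= P && Q && P || !P && P && (Q && !R || Q && R)
= P && Q && P || !P && P && Q
= P && Q

P && Q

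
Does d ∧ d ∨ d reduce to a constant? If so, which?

d ∧ d ∨ d
= d ∨ d   [idempotence]
= d   [idempotence]
This depends on d, so it is not a constant.

no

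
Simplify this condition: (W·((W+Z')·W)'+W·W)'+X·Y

W'+X·Y

(W·((W+Z')·W)'+W·W)'+X·Y
= (W·W'+W·W)'+X·Y   — absorption
= W'+X·Y   — distribution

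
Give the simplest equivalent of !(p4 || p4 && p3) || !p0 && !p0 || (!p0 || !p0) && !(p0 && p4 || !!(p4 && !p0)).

!p4 || !p0

!(p4 || p4 && p3) || !p0 && !p0 || (!p0 || !p0) && !(p0 && p4 || !!(p4 && !p0))
= !(p4 || p4 && p3) || !p0 && !p0 || (!p0 || !p0) && !(p0 && p4 || p4 && !p0)   (double negation)
= !(p4 || p4 && p3) || !p0 && !p0 || (!p0 || !p0) && !p4   (distribution)
= !(p4 || p4 && p3) || !p0 || (!p0 || !p0) && !p4   (idempotence)
= !(p4 || p4 && p3) || !p0 || !p0 && !p4   (idempotence)
= !(p4 || p4 && p3) || !p0   (absorption)
= !p4 || !p0   (absorption)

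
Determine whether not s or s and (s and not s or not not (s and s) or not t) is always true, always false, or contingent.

not s or s and (s and not s or not not (s and s) or not t)
= not s or s and (s and not s or s and s or not t)   (double negation)
= not s or s and (s or not t)   (distribution)
= not s or s   (absorption)
= True   (complement)

always true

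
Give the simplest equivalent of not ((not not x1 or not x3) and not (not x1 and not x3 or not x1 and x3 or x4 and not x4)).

not ((not not x1 or not x3) and not (not x1 and not x3 or not x1 and x3 or x4 and not x4))
= not ((not not x1 or not x3) and not (not x1 and not x3 or not x1 and x3))   — complement / identity
= not ((not not x1 or not x3) and not not x1)   — distribution
= not not not x1   — absorption
= not x1   — double negation

not x1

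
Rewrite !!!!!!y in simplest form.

!!!!!!y
= !!!!y   [double negation]
= !!y   [double negation]
= y   [double negation]

y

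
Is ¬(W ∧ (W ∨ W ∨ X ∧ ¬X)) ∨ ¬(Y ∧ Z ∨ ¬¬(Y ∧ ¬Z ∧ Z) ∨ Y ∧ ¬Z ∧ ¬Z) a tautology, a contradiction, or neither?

¬(W ∧ (W ∨ W ∨ X ∧ ¬X)) ∨ ¬(Y ∧ Z ∨ ¬¬(Y ∧ ¬Z ∧ Z) ∨ Y ∧ ¬Z ∧ ¬Z)
= ¬(W ∧ (W ∨ W ∨ X ∧ ¬X)) ∨ ¬(Y ∧ Z ∨ Y ∧ ¬Z ∧ Z ∨ Y ∧ ¬Z ∧ ¬Z)   — double negation
= ¬(W ∧ (W ∨ W)) ∨ ¬(Y ∧ Z ∨ Y ∧ ¬Z ∧ Z ∨ Y ∧ ¬Z ∧ ¬Z)   — complement / identity
= ¬(W ∧ W) ∨ ¬(Y ∧ Z ∨ Y ∧ ¬Z ∧ Z ∨ Y ∧ ¬Z ∧ ¬Z)   — idempotence
= ¬(W ∧ W) ∨ ¬(Y ∧ Z ∨ Y ∧ ¬Z)   — distribution
= ¬(W ∧ W) ∨ ¬Y   — distribution
= ¬W ∨ ¬Y   — idempotence
This depends on W, Y, so it is not a constant.

neither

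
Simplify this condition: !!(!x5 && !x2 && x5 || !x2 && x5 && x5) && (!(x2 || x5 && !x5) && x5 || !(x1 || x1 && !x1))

!!(!x5 && !x2 && x5 || !x2 && x5 && x5) && (!(x2 || x5 && !x5) && x5 || !(x1 || x1 && !x1))
= (!x5 && !x2 && x5 || !x2 && x5 && x5) && (!(x2 || x5 && !x5) && x5 || !(x1 || x1 && !x1))
= !x2 && x5 && (!(x2 || x5 && !x5) && x5 || !(x1 || x1 && !x1))
= !x2 && x5 && (!(x2 || x5 && !x5) && x5 || !x1)
= !x2 && x5 && (!x2 && x5 || !x1)
= !x2 && x5

!x2 && x5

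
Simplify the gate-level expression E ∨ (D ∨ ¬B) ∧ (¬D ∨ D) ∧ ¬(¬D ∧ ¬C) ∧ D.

E ∨ D

E ∨ (D ∨ ¬B) ∧ (¬D ∨ D) ∧ ¬(¬D ∧ ¬C) ∧ D
= E ∨ (D ∨ ¬B) ∧ (¬D ∨ D) ∧ (D ∨ C) ∧ D   (De Morgan)
= E ∨ (D ∨ ¬B) ∧ (D ∨ C) ∧ D   (complement / identity)
= E ∨ (D ∨ ¬B) ∧ D   (absorption)
= E ∨ D   (absorption)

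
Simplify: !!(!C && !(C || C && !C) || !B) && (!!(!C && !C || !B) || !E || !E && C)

!!(!C && !(C || C && !C) || !B) && (!!(!C && !C || !B) || !E || !E && C)
= !!(!C && !(C || C && !C) || !B) && (!!(!C && !C || !B) || !E)
= !!(!C && !C || !B) && (!!(!C && !C || !B) || !E)
= !!(!C && !C || !B)
= !C && !C || !B
= !C || !B

!C || !B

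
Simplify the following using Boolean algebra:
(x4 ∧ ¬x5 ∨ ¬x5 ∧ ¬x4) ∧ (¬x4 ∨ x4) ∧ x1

(x4 ∧ ¬x5 ∨ ¬x5 ∧ ¬x4) ∧ (¬x4 ∨ x4) ∧ x1
= ¬x5 ∧ (¬x4 ∨ x4) ∧ x1   [distribution]
= ¬x5 ∧ x1   [complement / identity]

¬x5 ∧ x1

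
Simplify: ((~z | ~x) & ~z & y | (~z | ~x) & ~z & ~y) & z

((~z | ~x) & ~z & y | (~z | ~x) & ~z & ~y) & z
= (~z | ~x) & ~z & z   — distribution
= ~z & z   — absorption
= 0   — complement

0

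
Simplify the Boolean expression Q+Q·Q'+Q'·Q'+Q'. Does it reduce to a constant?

Q+Q·Q'+Q'·Q'+Q'
= Q+Q'+Q'   — distribution
= Q+Q'   — idempotence
= 1   — complement

1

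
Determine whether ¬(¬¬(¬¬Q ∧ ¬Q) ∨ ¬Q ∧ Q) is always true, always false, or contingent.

always true

¬(¬¬(¬¬Q ∧ ¬Q) ∨ ¬Q ∧ Q)
= ¬¬¬(¬¬Q ∧ ¬Q)
= ¬(¬¬Q ∧ ¬Q)
= ¬Q ∨ Q
= True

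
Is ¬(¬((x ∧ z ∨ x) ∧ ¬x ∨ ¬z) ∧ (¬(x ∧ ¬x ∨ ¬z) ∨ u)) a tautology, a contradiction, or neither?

¬(¬((x ∧ z ∨ x) ∧ ¬x ∨ ¬z) ∧ (¬(x ∧ ¬x ∨ ¬z) ∨ u))
= ¬(¬(x ∧ ¬x ∨ ¬z) ∧ (¬(x ∧ ¬x ∨ ¬z) ∨ u))   [absorption]
= ¬¬(x ∧ ¬x ∨ ¬z)   [absorption]
= ¬¬¬z   [complement / identity]
= ¬z   [double negation]
This depends on z, so it is not a constant.

neither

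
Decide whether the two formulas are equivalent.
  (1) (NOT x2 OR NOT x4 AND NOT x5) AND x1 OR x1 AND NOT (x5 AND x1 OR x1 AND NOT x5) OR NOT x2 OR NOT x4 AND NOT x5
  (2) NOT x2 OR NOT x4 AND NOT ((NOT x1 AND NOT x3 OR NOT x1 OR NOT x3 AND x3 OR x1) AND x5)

Yes

E1: (NOT x2 OR NOT x4 AND NOT x5) AND x1 OR x1 AND NOT (x5 AND x1 OR x1 AND NOT x5) OR NOT x2 OR NOT x4 AND NOT x5
    = (NOT x2 OR NOT x4 AND NOT x5) AND x1 OR x1 AND NOT x1 OR NOT x2 OR NOT x4 AND NOT x5   — distribution
    = (NOT x2 OR NOT x4 AND NOT x5) AND x1 OR NOT x2 OR NOT x4 AND NOT x5   — complement / identity
    = NOT x2 OR NOT x4 AND NOT x5   — absorption
E2: NOT x2 OR NOT x4 AND NOT ((NOT x1 AND NOT x3 OR NOT x1 OR NOT x3 AND x3 OR x1) AND x5)
    = NOT x2 OR NOT x4 AND NOT ((NOT x1 AND NOT x3 OR NOT x1 OR x1) AND x5)   — complement / identity
    = NOT x2 OR NOT x4 AND NOT ((NOT x1 OR x1) AND x5)   — absorption
    = NOT x2 OR NOT x4 AND NOT x5   — complement / identity
Both reduce to NOT x2 OR NOT x4 AND NOT x5, so they are equivalent.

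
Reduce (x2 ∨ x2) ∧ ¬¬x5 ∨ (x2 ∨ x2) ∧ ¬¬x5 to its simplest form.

x2 ∧ x5

(x2 ∨ x2) ∧ ¬¬x5 ∨ (x2 ∨ x2) ∧ ¬¬x5
= (x2 ∨ x2) ∧ ¬¬x5   — idempotence
= (x2 ∨ x2) ∧ x5   — double negation
= x2 ∧ x5   — idempotence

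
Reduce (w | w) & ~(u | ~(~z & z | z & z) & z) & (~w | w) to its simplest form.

w & ~u

(w | w) & ~(u | ~(~z & z | z & z) & z) & (~w | w)
= w & ~(u | ~(~z & z | z & z) & z) & (~w | w)   — idempotence
= w & ~(u | ~(~z & z | z & z) & z)   — complement / identity
= w & ~(u | ~z & z)   — distribution
= w & ~u   — complement / identity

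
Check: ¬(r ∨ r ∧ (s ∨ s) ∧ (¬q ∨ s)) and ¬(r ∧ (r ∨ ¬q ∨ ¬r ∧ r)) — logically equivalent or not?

E1: ¬(r ∨ r ∧ (s ∨ s) ∧ (¬q ∨ s))
    = ¬(r ∨ r ∧ (s ∧ ¬q ∨ s))   [distribution]
    = ¬(r ∨ r ∧ s)   [absorption]
    = ¬r   [absorption]
E2: ¬(r ∧ (r ∨ ¬q ∨ ¬r ∧ r))
    = ¬(r ∧ (r ∨ ¬q))   [complement / identity]
    = ¬r   [absorption]
Both reduce to ¬r, so they are equivalent.

Yes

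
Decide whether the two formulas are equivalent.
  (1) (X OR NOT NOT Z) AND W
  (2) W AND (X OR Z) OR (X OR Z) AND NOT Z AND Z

E1: (X OR NOT NOT Z) AND W
    = (X OR Z) AND W   (double negation)
E2: W AND (X OR Z) OR (X OR Z) AND NOT Z AND Z
    = (X OR Z) AND (W OR NOT Z AND Z)   (distribution)
    = (X OR Z) AND W   (complement / identity)
Both reduce to (X OR Z) AND W, so they are equivalent.

Yes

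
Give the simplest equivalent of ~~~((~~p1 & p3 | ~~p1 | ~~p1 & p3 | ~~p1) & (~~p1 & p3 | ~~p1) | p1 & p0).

~p1

~~~((~~p1 & p3 | ~~p1 | ~~p1 & p3 | ~~p1) & (~~p1 & p3 | ~~p1) | p1 & p0)
= ~~~((~~p1 & p3 | ~~p1) & (~~p1 & p3 | ~~p1) | p1 & p0)
= ~~~(~~p1 & p3 | ~~p1 | p1 & p0)
= ~~~(~~p1 | p1 & p0)
= ~~~(p1 | p1 & p0)
= ~(p1 | p1 & p0)
= ~p1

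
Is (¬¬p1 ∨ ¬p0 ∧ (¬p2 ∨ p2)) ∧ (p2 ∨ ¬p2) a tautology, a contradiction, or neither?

neither

(¬¬p1 ∨ ¬p0 ∧ (¬p2 ∨ p2)) ∧ (p2 ∨ ¬p2)
= (p1 ∨ ¬p0 ∧ (¬p2 ∨ p2)) ∧ (p2 ∨ ¬p2)   — double negation
= (p1 ∨ ¬p0) ∧ (p2 ∨ ¬p2)   — complement / identity
= p1 ∨ ¬p0   — complement / identity
This depends on p0, p1, so it is not a constant.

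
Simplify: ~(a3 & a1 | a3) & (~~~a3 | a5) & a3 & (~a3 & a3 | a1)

~(a3 & a1 | a3) & (~~~a3 | a5) & a3 & (~a3 & a3 | a1)
= ~a3 & (~~~a3 | a5) & a3 & (~a3 & a3 | a1)
= ~a3 & (~a3 | a5) & a3 & (~a3 & a3 | a1)
= ~a3 & a3 & (~a3 & a3 | a1)
= ~a3 & a3
= 0

0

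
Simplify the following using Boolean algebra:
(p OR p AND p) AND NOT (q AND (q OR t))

(p OR p AND p) AND NOT (q AND (q OR t))
= (p OR p) AND NOT (q AND (q OR t))   — idempotence
= (p OR p) AND NOT q   — absorption
= p AND NOT q   — idempotence

p AND NOT q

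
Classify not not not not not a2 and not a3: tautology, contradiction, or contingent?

contingent

not not not not not a2 and not a3
= not not not a2 and not a3   [double negation]
= not a2 and not a3   [double negation]
This depends on a2, a3, so it is not a constant.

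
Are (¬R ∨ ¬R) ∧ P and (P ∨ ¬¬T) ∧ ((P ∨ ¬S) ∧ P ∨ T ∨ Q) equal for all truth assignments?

No

E1: (¬R ∨ ¬R) ∧ P
    = ¬R ∧ P   (idempotence)
E2: (P ∨ ¬¬T) ∧ ((P ∨ ¬S) ∧ P ∨ T ∨ Q)
    = (P ∨ T) ∧ ((P ∨ ¬S) ∧ P ∨ T ∨ Q)   (double negation)
    = (P ∨ T) ∧ (P ∨ T ∨ Q)   (absorption)
    = P ∨ T   (absorption)
These differ: at P=0, Q=1, R=1, S=0, T=1, E1 = 0 but E2 = 1.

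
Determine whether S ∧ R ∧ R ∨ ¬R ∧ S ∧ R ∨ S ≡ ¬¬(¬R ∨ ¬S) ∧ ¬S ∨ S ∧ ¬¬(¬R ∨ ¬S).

E1: S ∧ R ∧ R ∨ ¬R ∧ S ∧ R ∨ S
    = S ∧ R ∨ S   (distribution)
    = S   (absorption)
E2: ¬¬(¬R ∨ ¬S) ∧ ¬S ∨ S ∧ ¬¬(¬R ∨ ¬S)
    = ¬¬(¬R ∨ ¬S)   (distribution)
    = ¬R ∨ ¬S   (double negation)
These differ: at R=1, S=0, E1 = 0 but E2 = 1.

No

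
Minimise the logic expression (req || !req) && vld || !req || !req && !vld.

vld || !req

(req || !req) && vld || !req || !req && !vld
= vld || !req || !req && !vld
= vld || !req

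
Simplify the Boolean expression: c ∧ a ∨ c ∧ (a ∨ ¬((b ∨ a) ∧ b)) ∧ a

c ∧ a ∨ c ∧ (a ∨ ¬((b ∨ a) ∧ b)) ∧ a
= c ∧ a ∨ c ∧ (a ∨ ¬b) ∧ a   — absorption
= c ∧ a ∨ c ∧ a   — absorption
= c ∧ a   — idempotence

c ∧ a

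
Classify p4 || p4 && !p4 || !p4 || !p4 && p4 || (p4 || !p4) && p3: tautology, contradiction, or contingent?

tautology

p4 || p4 && !p4 || !p4 || !p4 && p4 || (p4 || !p4) && p3
= p4 || !p4 || !p4 && p4 || (p4 || !p4) && p3   — complement / identity
= p4 || !p4 || (p4 || !p4) && p3   — complement / identity
= p4 || !p4   — absorption
= true   — complement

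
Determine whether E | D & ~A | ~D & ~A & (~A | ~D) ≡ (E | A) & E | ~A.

Yes

E1: E | D & ~A | ~D & ~A & (~A | ~D)
    = E | D & ~A | ~D & ~A
    = E | ~A
E2: (E | A) & E | ~A
    = E | ~A
Both reduce to E | ~A, so they are equivalent.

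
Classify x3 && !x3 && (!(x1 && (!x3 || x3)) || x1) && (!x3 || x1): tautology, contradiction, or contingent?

x3 && !x3 && (!(x1 && (!x3 || x3)) || x1) && (!x3 || x1)
= x3 && !x3 && (!x1 || x1) && (!x3 || x1)   (complement / identity)
= x3 && !x3 && (!x3 || x1)   (complement / identity)
= x3 && !x3   (absorption)
= false   (complement)

contradiction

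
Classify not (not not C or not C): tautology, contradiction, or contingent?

contradiction

not (not not C or not C)
= not C and C
= False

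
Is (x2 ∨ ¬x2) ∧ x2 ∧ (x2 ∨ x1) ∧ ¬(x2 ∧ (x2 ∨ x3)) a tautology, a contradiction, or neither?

contradiction

(x2 ∨ ¬x2) ∧ x2 ∧ (x2 ∨ x1) ∧ ¬(x2 ∧ (x2 ∨ x3))
= (x2 ∨ ¬x2) ∧ x2 ∧ ¬(x2 ∧ (x2 ∨ x3))   (absorption)
= x2 ∧ ¬(x2 ∧ (x2 ∨ x3))   (complement / identity)
= x2 ∧ ¬x2   (absorption)
= False   (complement)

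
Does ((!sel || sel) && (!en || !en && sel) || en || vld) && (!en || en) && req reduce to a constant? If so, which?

no

((!sel || sel) && (!en || !en && sel) || en || vld) && (!en || en) && req
= ((!sel || sel) && !en || en || vld) && (!en || en) && req   (absorption)
= (!en || en || vld) && (!en || en) && req   (complement / identity)
= (!en || en) && req   (absorption)
= req   (complement / identity)
This depends on req, so it is not a constant.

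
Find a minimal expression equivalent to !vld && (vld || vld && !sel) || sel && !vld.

!vld && (vld || vld && !sel) || sel && !vld
= !vld && vld || sel && !vld
= sel && !vld

sel && !vld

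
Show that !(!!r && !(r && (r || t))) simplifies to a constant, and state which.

!(!!r && !(r && (r || t)))
= !(!!r && !r)   [absorption]
= !r || r   [De Morgan]
= true   [complement]

true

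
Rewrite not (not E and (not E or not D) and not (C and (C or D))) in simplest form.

E or C

not (not E and (not E or not D) and not (C and (C or D)))
= not (not E and not (C and (C or D)))   [absorption]
= E or C and (C or D)   [De Morgan]
= E or C   [absorption]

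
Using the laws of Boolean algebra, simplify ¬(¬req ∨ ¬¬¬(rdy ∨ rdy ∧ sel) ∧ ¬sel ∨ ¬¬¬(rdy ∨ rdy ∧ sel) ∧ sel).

¬(¬req ∨ ¬¬¬(rdy ∨ rdy ∧ sel) ∧ ¬sel ∨ ¬¬¬(rdy ∨ rdy ∧ sel) ∧ sel)
= ¬(¬req ∨ ¬¬¬(rdy ∨ rdy ∧ sel))
= ¬(¬req ∨ ¬(rdy ∨ rdy ∧ sel))
= ¬(¬req ∨ ¬rdy)
= req ∧ rdy

req ∧ rdy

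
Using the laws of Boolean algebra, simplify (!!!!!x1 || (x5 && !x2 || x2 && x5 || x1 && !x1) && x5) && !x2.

(!x1 || x5) && !x2

(!!!!!x1 || (x5 && !x2 || x2 && x5 || x1 && !x1) && x5) && !x2
= (!!!!!x1 || (x5 || x1 && !x1) && x5) && !x2   (distribution)
= (!!!!!x1 || x5 && x5) && !x2   (complement / identity)
= (!!!!!x1 || x5) && !x2   (idempotence)
= (!!!x1 || x5) && !x2   (double negation)
= (!x1 || x5) && !x2   (double negation)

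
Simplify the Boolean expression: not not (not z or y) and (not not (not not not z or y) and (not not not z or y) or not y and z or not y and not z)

not z or y

not not (not z or y) and (not not (not not not z or y) and (not not not z or y) or not y and z or not y and not z)
= (not z or y) and (not not (not not not z or y) and (not not not z or y) or not y and z or not y and not z)   (double negation)
= (not z or y) and ((not not not z or y) and (not not not z or y) or not y and z or not y and not z)   (double negation)
= (not z or y) and (not not not z or y or not y and z or not y and not z)   (idempotence)
= (not z or y) and (not z or y or not y and z or not y and not z)   (double negation)
= (not z or y) and (not z or y or not y)   (distribution)
= not z or y   (absorption)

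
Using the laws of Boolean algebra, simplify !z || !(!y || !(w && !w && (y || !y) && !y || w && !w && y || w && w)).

!z || !(!y || !(w && !w && (y || !y) && !y || w && !w && y || w && w))
= !z || !(!y || !(w && !w && !y || w && !w && y || w && w))   (complement / identity)
= !z || y && (w && !w && !y || w && !w && y || w && w)   (De Morgan)
= !z || y && (w && !w || w && w)   (distribution)
= !z || y && w   (distribution)

!z || y && w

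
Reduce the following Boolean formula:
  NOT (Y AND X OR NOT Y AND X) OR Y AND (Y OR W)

NOT (Y AND X OR NOT Y AND X) OR Y AND (Y OR W)
= NOT (Y AND X OR NOT Y AND X) OR Y   (absorption)
= NOT X OR Y   (distribution)

NOT X OR Y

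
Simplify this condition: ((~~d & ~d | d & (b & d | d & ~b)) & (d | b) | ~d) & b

((~~d & ~d | d & (b & d | d & ~b)) & (d | b) | ~d) & b
= ((~~d & ~d | d & d) & (d | b) | ~d) & b
= ((d & ~d | d & d) & (d | b) | ~d) & b
= (d & (d | b) | ~d) & b
= (d | ~d) & b
= b

b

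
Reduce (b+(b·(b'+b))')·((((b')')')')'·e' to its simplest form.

(b+(b·(b'+b))')·((((b')')')')'·e'
= (b+b')·((((b')')')')'·e'   (complement / identity)
= (b+b')·((b')')'·e'   (double negation)
= ((b')')'·e'   (complement / identity)
= b'·e'   (double negation)

b'·e'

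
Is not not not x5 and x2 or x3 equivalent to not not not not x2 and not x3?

E1: not not not x5 and x2 or x3
    = not x5 and x2 or x3   — double negation
E2: not not not not x2 and not x3
    = not not x2 and not x3   — double negation
    = x2 and not x3   — double negation
These differ: at x2=1, x3=1, x5=0, E1 = 1 but E2 = 0.

No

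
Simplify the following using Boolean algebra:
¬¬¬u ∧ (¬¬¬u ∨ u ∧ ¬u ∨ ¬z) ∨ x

¬u ∨ x

¬¬¬u ∧ (¬¬¬u ∨ u ∧ ¬u ∨ ¬z) ∨ x
= ¬¬¬u ∧ (¬¬¬u ∨ ¬z) ∨ x
= ¬¬¬u ∨ x
= ¬u ∨ x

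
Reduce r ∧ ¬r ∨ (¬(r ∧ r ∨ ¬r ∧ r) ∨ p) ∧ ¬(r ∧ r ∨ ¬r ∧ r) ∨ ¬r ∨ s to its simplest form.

¬r ∨ s

r ∧ ¬r ∨ (¬(r ∧ r ∨ ¬r ∧ r) ∨ p) ∧ ¬(r ∧ r ∨ ¬r ∧ r) ∨ ¬r ∨ s
= r ∧ ¬r ∨ ¬(r ∧ r ∨ ¬r ∧ r) ∨ ¬r ∨ s   [absorption]
= r ∧ ¬r ∨ ¬r ∨ ¬r ∨ s   [distribution]
= ¬r ∨ ¬r ∨ s   [complement / identity]
= ¬r ∨ s   [idempotence]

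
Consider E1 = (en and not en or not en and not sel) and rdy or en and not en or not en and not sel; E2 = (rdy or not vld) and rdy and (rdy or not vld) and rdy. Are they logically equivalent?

E1: (en and not en or not en and not sel) and rdy or en and not en or not en and not sel
    = en and not en or not en and not sel   [absorption]
    = not en and not sel   [complement / identity]
E2: (rdy or not vld) and rdy and (rdy or not vld) and rdy
    = (rdy or not vld) and rdy   [idempotence]
    = rdy   [absorption]
These differ: at en=0, rdy=1, sel=1, vld=0, E1 = 0 but E2 = 1.

No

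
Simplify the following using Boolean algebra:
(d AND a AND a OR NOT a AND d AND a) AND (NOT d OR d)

d AND a

(d AND a AND a OR NOT a AND d AND a) AND (NOT d OR d)
= d AND a AND (NOT d OR d)
= d AND a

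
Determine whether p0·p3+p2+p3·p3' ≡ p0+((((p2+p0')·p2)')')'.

No

E1: p0·p3+p2+p3·p3'
    = p0·p3+p2   — complement / identity
E2: p0+((((p2+p0')·p2)')')'
    = p0+((p2+p0')·p2)'   — double negation
    = p0+p2'   — absorption
These differ: at p0=0, p2=1, p3=0, E1 = 1 but E2 = 0.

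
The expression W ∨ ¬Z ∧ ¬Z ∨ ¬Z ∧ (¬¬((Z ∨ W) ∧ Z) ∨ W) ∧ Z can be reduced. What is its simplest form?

W ∨ ¬Z ∧ ¬Z ∨ ¬Z ∧ (¬¬((Z ∨ W) ∧ Z) ∨ W) ∧ Z
= W ∨ ¬Z ∧ ¬Z ∨ ¬Z ∧ (¬¬Z ∨ W) ∧ Z
= W ∨ ¬Z ∧ ¬Z ∨ ¬Z ∧ (Z ∨ W) ∧ Z
= W ∨ ¬Z ∧ ¬Z ∨ ¬Z ∧ Z
= W ∨ ¬Z

W ∨ ¬Z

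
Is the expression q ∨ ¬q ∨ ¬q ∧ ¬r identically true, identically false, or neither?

q ∨ ¬q ∨ ¬q ∧ ¬r
= q ∨ ¬q   [absorption]
= True   [complement]

identically true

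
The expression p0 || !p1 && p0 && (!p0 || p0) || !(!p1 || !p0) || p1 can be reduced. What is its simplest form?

p0 || p1

p0 || !p1 && p0 && (!p0 || p0) || !(!p1 || !p0) || p1
= p0 || !p1 && p0 || !(!p1 || !p0) || p1   (complement / identity)
= p0 || !p1 && p0 || p1 && p0 || p1   (De Morgan)
= p0 || p0 || p1   (distribution)
= p0 || p1   (idempotence)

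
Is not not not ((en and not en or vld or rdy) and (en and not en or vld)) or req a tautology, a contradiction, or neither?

not not not ((en and not en or vld or rdy) and (en and not en or vld)) or req
= not not not (en and not en or vld) or req   (absorption)
= not (en and not en or vld) or req   (double negation)
= not vld or req   (complement / identity)
This depends on req, vld, so it is not a constant.

neither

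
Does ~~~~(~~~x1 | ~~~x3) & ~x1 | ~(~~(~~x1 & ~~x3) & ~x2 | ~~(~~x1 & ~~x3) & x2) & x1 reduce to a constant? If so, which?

~~~~(~~~x1 | ~~~x3) & ~x1 | ~(~~(~~x1 & ~~x3) & ~x2 | ~~(~~x1 & ~~x3) & x2) & x1
= ~~~~(~~~x1 | ~~~x3) & ~x1 | ~~~(~~x1 & ~~x3) & x1   — distribution
= ~~~(~~x1 & ~~x3) & ~x1 | ~~~(~~x1 & ~~x3) & x1   — De Morgan
= ~~~(~~x1 & ~~x3)   — distribution
= ~~(~x1 | ~x3)   — De Morgan
= ~x1 | ~x3   — double negation
This depends on x1, x3, so it is not a constant.

no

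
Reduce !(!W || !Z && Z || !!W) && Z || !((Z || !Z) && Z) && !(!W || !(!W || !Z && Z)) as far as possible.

!(!W || !Z && Z || !!W) && Z || !((Z || !Z) && Z) && !(!W || !(!W || !Z && Z))
= !(!W || !Z && Z || !!W) && Z || !Z && !(!W || !(!W || !Z && Z))   — complement / identity
= !(!W || !!W) && Z || !Z && !(!W || !(!W || !Z && Z))   — complement / identity
= !(!W || !!W) && Z || !Z && !(!W || !!W)   — complement / identity
= !(!W || !!W)   — distribution
= W && !W   — De Morgan
= false   — complement

false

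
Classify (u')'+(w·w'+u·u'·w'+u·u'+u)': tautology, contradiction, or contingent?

tautology

(u')'+(w·w'+u·u'·w'+u·u'+u)'
= (u')'+(u·u'·w'+u·u'+u)'
= (u')'+(u·u'+u)'
= u+(u·u'+u)'
= u+u'
= 1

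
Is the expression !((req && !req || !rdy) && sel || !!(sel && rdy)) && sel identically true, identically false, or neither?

identically false

!((req && !req || !rdy) && sel || !!(sel && rdy)) && sel
= !((req && !req || !rdy) && sel || sel && rdy) && sel   — double negation
= !(!rdy && sel || sel && rdy) && sel   — complement / identity
= !sel && sel   — distribution
= false   — complement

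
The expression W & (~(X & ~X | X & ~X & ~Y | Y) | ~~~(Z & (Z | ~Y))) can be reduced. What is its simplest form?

W & (~Y | ~Z)

W & (~(X & ~X | X & ~X & ~Y | Y) | ~~~(Z & (Z | ~Y)))
= W & (~(X & ~X | X & ~X & ~Y | Y) | ~~~Z)   [absorption]
= W & (~(X & ~X | Y) | ~~~Z)   [absorption]
= W & (~(X & ~X | Y) | ~Z)   [double negation]
= W & (~Y | ~Z)   [complement / identity]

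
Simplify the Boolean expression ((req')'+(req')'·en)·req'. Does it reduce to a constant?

0

((req')'+(req')'·en)·req'
= (req')'·req'   [absorption]
= req·req'   [double negation]
= 0   [complement]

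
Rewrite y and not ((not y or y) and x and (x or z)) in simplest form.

y and not ((not y or y) and x and (x or z))
= y and not (x and (x or z))
= y and not x

y and not x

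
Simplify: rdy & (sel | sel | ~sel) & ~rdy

0

rdy & (sel | sel | ~sel) & ~rdy
= rdy & (sel | ~sel) & ~rdy
= rdy & ~rdy
= 0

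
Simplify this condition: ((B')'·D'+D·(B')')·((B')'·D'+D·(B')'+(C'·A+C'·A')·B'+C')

B

((B')'·D'+D·(B')')·((B')'·D'+D·(B')'+(C'·A+C'·A')·B'+C')
= ((B')'·D'+D·(B')')·((B')'·D'+D·(B')'+C'·B'+C')
= ((B')'·D'+D·(B')')·((B')'·D'+D·(B')'+C')
= (B')'·D'+D·(B')'
= (B')'
= B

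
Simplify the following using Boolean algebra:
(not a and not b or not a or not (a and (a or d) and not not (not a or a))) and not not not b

(not a and not b or not a or not (a and (a or d) and not not (not a or a))) and not not not b
= (not a and not b or not a or not (a and not not (not a or a))) and not not not b   — absorption
= (not a and not b or not a or not (a and (not a or a))) and not not not b   — double negation
= (not a and not b or not a or not a) and not not not b   — complement / identity
= (not a and not b or not a) and not not not b   — idempotence
= (not a and not b or not a) and not b   — double negation
= not a and not b   — absorption

not a and not b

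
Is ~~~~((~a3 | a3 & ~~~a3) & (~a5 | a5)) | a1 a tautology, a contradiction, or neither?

neither

~~~~((~a3 | a3 & ~~~a3) & (~a5 | a5)) | a1
= ~~~~((~a3 | a3 & ~a3) & (~a5 | a5)) | a1   [double negation]
= ~~((~a3 | a3 & ~a3) & (~a5 | a5)) | a1   [double negation]
= ~~(~a3 | a3 & ~a3) | a1   [complement / identity]
= ~a3 | a3 & ~a3 | a1   [double negation]
= ~a3 | a1   [complement / identity]
This depends on a1, a3, so it is not a constant.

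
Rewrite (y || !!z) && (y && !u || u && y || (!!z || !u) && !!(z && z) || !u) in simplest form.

y || z

(y || !!z) && (y && !u || u && y || (!!z || !u) && !!(z && z) || !u)
= (y || !!z) && (y || (!!z || !u) && !!(z && z) || !u)   [distribution]
= (y || !!z) && (y || (!!z || !u) && !!z || !u)   [idempotence]
= (y || !!z) && (y || !!z || !u)   [absorption]
= y || !!z   [absorption]
= y || z   [double negation]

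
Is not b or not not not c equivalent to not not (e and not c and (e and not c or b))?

No

E1: not b or not not not c
    = not b or not c
E2: not not (e and not c and (e and not c or b))
    = not not (e and not c)
    = e and not c
These differ: at b=0, c=0, e=0, E1 = 1 but E2 = 0.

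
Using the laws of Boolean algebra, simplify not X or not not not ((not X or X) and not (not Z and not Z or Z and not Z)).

not X or not not not ((not X or X) and not (not Z and not Z or Z and not Z))
= not X or not not not not (not Z and not Z or Z and not Z)
= not X or not not not not not Z
= not X or not not not Z
= not X or not Z

not X or not Z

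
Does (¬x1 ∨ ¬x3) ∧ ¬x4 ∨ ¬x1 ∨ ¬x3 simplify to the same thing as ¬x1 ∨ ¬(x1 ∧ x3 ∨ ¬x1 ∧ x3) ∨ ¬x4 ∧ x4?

Yes

E1: (¬x1 ∨ ¬x3) ∧ ¬x4 ∨ ¬x1 ∨ ¬x3
    = ¬x1 ∨ ¬x3
E2: ¬x1 ∨ ¬(x1 ∧ x3 ∨ ¬x1 ∧ x3) ∨ ¬x4 ∧ x4
    = ¬x1 ∨ ¬x3 ∨ ¬x4 ∧ x4
    = ¬x1 ∨ ¬x3
Both reduce to ¬x1 ∨ ¬x3, so they are equivalent.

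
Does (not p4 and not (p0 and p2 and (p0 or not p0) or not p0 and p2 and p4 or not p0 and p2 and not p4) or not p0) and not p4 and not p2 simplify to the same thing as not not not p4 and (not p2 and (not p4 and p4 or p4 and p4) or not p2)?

E1: (not p4 and not (p0 and p2 and (p0 or not p0) or not p0 and p2 and p4 or not p0 and p2 and not p4) or not p0) and not p4 and not p2
    = (not p4 and not (p0 and p2 or not p0 and p2 and p4 or not p0 and p2 and not p4) or not p0) and not p4 and not p2   (complement / identity)
    = (not p4 and not (p0 and p2 or not p0 and p2) or not p0) and not p4 and not p2   (distribution)
    = (not p4 and not p2 or not p0) and not p4 and not p2   (distribution)
    = not p4 and not p2   (absorption)
E2: not not not p4 and (not p2 and (not p4 and p4 or p4 and p4) or not p2)
    = not p4 and (not p2 and (not p4 and p4 or p4 and p4) or not p2)   (double negation)
    = not p4 and (not p2 and p4 or not p2)   (distribution)
    = not p4 and not p2   (absorption)
Both reduce to not p4 and not p2, so they are equivalent.

Yes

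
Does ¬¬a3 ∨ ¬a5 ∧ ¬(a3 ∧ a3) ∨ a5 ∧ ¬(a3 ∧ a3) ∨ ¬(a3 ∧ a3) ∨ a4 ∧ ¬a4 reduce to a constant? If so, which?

yes, True

¬¬a3 ∨ ¬a5 ∧ ¬(a3 ∧ a3) ∨ a5 ∧ ¬(a3 ∧ a3) ∨ ¬(a3 ∧ a3) ∨ a4 ∧ ¬a4
= ¬¬a3 ∨ ¬(a3 ∧ a3) ∨ ¬(a3 ∧ a3) ∨ a4 ∧ ¬a4   (distribution)
= ¬¬a3 ∨ ¬(a3 ∧ a3) ∨ ¬(a3 ∧ a3)   (complement / identity)
= ¬¬a3 ∨ ¬(a3 ∧ a3)   (idempotence)
= ¬¬a3 ∨ ¬a3   (idempotence)
= a3 ∨ ¬a3   (double negation)
= True   (complement)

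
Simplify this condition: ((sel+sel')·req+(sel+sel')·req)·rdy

((sel+sel')·req+(sel+sel')·req)·rdy
= (sel+sel')·req·rdy   (idempotence)
= req·rdy   (complement / identity)

req·rdy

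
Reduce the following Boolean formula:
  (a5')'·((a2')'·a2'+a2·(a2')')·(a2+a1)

(a5')'·((a2')'·a2'+a2·(a2')')·(a2+a1)
= a5·((a2')'·a2'+a2·(a2')')·(a2+a1)   — double negation
= a5·(a2')'·(a2+a1)   — distribution
= a5·a2·(a2+a1)   — double negation
= a5·a2   — absorption

a5·a2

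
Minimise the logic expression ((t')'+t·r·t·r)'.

t'

((t')'+t·r·t·r)'
= ((t')'+t·r)'   [idempotence]
= (t+t·r)'   [double negation]
= t'   [absorption]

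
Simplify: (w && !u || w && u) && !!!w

false

(w && !u || w && u) && !!!w
= w && !!!w   (distribution)
= w && !w   (double negation)
= false   (complement)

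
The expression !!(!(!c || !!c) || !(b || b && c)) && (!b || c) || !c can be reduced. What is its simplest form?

!b || !c

!!(!(!c || !!c) || !(b || b && c)) && (!b || c) || !c
= !!(!(!c || !!c) || !b) && (!b || c) || !c
= !((!c || !!c) && b) && (!b || c) || !c
= !((!c || c) && b) && (!b || c) || !c
= !b && (!b || c) || !c
= !b || !c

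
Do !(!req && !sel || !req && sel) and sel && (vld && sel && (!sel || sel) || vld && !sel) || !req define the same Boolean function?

No

E1: !(!req && !sel || !req && sel)
    = !!req   — distribution
    = req   — double negation
E2: sel && (vld && sel && (!sel || sel) || vld && !sel) || !req
    = sel && (vld && sel || vld && !sel) || !req   — complement / identity
    = sel && vld || !req   — distribution
These differ: at req=0, sel=0, vld=0, E1 = 0 but E2 = 1.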